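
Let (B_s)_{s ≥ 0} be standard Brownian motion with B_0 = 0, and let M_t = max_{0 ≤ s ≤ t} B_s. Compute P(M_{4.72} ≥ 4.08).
P(M_{4.72} ≥ 4.08) = 2·P(B_{4.72} ≥ 4.08) = 2(1 − Φ(4.08/√4.72)) ≈ 0.0604

By the reflection principle for Brownian motion, P(M_t ≥ a) = 2 · P(B_t ≥ a) for a ≥ 0. Since B_t ~ N(0, t), P(B_t ≥ 4.08) = 1 − Φ(4.08/√t) = 1 − Φ(4.08/√4.72) = 1 − Φ(1.8780). So
  P(M_{4.72} ≥ 4.08) = 2(1 − Φ(1.8780)) ≈ 0.0604.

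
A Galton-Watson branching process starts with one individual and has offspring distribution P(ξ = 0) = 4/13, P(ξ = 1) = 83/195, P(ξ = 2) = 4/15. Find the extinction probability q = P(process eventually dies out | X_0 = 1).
q = 1

Mean offspring μ = 0·4/13 + 1·83/195 + 2·4/15 = 187/195 ≤ 1. For μ ≤ 1 with offspring not concentrated at 1, the Galton-Watson process goes extinct almost surely, so q = 1.
(Algebraic check: The pgf is f(s) = 4/13 + 83/195·s + 4/15·s². The extinction probability q is the smallest fixed point of f in [0, 1]. Setting s = f(s):
  4/15·s² + (83/195 − 1)·s + 4/13 = 0
  4/15·s² − (4/13 + 4/15)·s + 4/13 = 0
which factors as (s − 1)·(4/15·s − 4/13) = 0, giving roots s = 1 and s = (4/13)/(4/15) = 15/13. Since 15/13 ≥ 1, the smallest root in [0, 1] is s = 1.)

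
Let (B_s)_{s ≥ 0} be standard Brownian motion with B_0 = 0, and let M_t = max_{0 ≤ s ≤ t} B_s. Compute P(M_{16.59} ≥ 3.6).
P(M_{16.59} ≥ 3.6) = 2·P(B_{16.59} ≥ 3.6) = 2(1 − Φ(3.6/√16.59)) ≈ 0.3768

By the reflection principle for Brownian motion, P(M_t ≥ a) = 2 · P(B_t ≥ a) for a ≥ 0. Since B_t ~ N(0, t), P(B_t ≥ 3.6) = 1 − Φ(3.6/√t) = 1 − Φ(3.6/√16.59) = 1 − Φ(0.8839). So
  P(M_{16.59} ≥ 3.6) = 2(1 − Φ(0.8839)) ≈ 0.3768.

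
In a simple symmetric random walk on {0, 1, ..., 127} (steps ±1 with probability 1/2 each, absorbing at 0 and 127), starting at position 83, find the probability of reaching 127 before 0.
P(hit 127 before 0) = 83/127

Let u_k = P(hit 127 before 0 | start at k). Then u_0 = 0, u_127 = 1, and u_k = u_{k-1}/2 + u_{k+1}/2 for 1 ≤ k ≤ 126. This harmonic recurrence is solved by u_k = k/127, giving u_83 = 83/127.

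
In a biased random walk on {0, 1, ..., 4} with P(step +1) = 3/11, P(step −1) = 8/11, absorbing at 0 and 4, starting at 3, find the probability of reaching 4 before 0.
P(hit 4 before 0) = (1 − (8/3)^3) / (1 − (8/3)^4) = 291/803

Let u_k denote P(reach 4 before 0 | start at k). Boundary: u_0 = 0, u_4 = 1. Recurrence: u_k = 3/11·u_{k+1} + 8/11·u_{k-1} for 1 ≤ k ≤ 3. Try u_k = A + B·r^k with r = q/p = (8/11)/(3/11) = 8/3. Substitution satisfies the recurrence; boundary conditions give:
  u_k = (1 − r^k) / (1 − r^N) = (1 − (8/3)^3) / (1 − (8/3)^4) = 291/803.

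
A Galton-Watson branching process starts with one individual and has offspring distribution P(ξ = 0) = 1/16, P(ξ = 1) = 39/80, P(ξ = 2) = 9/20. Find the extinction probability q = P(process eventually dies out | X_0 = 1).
q = 5/36

The pgf is f(s) = 1/16 + 39/80·s + 9/20·s². The extinction probability q is the smallest fixed point of f in [0, 1]. Setting s = f(s):
  9/20·s² + (39/80 − 1)·s + 1/16 = 0
  9/20·s² − (1/16 + 9/20)·s + 1/16 = 0
which factors as (s − 1)·(9/20·s − 1/16) = 0, giving roots s = 1 and s = (1/16)/(9/20) = 5/36.
Mean offspring μ = 39/80 + 2·9/20 = 111/80 > 1 (supercritical), so q < 1. The extinction probability is the smaller root: q = (1/16)/(9/20) = 5/36.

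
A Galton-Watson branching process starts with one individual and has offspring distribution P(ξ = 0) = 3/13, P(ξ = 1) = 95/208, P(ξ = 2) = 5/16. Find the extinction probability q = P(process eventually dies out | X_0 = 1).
q = 48/65

The pgf is f(s) = 3/13 + 95/208·s + 5/16·s². The extinction probability q is the smallest fixed point of f in [0, 1]. Setting s = f(s):
  5/16·s² + (95/208 − 1)·s + 3/13 = 0
  5/16·s² − (3/13 + 5/16)·s + 3/13 = 0
which factors as (s − 1)·(5/16·s − 3/13) = 0, giving roots s = 1 and s = (3/13)/(5/16) = 48/65.
Mean offspring μ = 95/208 + 2·5/16 = 225/208 > 1 (supercritical), so q < 1. The extinction probability is the smaller root: q = (3/13)/(5/16) = 48/65.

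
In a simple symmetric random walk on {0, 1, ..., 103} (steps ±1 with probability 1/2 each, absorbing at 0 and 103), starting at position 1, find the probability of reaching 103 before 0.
P(hit 103 before 0) = 1/103

Let u_k = P(hit 103 before 0 | start at k). Then u_0 = 0, u_103 = 1, and u_k = u_{k-1}/2 + u_{k+1}/2 for 1 ≤ k ≤ 102. This harmonic recurrence is solved by u_k = k/103, giving u_1 = 1/103.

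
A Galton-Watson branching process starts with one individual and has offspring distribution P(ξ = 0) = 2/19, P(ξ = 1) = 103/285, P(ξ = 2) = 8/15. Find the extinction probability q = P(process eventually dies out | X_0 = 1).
q = 15/76

The pgf is f(s) = 2/19 + 103/285·s + 8/15·s². The extinction probability q is the smallest fixed point of f in [0, 1]. Setting s = f(s):
  8/15·s² + (103/285 − 1)·s + 2/19 = 0
  8/15·s² − (2/19 + 8/15)·s + 2/19 = 0
which factors as (s − 1)·(8/15·s − 2/19) = 0, giving roots s = 1 and s = (2/19)/(8/15) = 15/76.
Mean offspring μ = 103/285 + 2·8/15 = 407/285 > 1 (supercritical), so q < 1. The extinction probability is the smaller root: q = (2/19)/(8/15) = 15/76.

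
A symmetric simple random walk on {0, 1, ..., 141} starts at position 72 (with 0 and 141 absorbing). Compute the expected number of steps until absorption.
E[τ | X_0 = 72] = 4968

Let v_k = E[τ | X_0 = k]. Boundary: v_0 = v_141 = 0. Recurrence: v_k = 1 + (v_{k-1} + v_{k+1})/2 for 1 ≤ k ≤ 140. The particular solution to v_k − (v_{k-1} + v_{k+1})/2 = 1 is v_k = −k^2. Adding homogeneous solution A + B k and matching boundaries gives v_k = k (141 − k). Substituting k = 72: v_72 = 72 · 69 = 4968.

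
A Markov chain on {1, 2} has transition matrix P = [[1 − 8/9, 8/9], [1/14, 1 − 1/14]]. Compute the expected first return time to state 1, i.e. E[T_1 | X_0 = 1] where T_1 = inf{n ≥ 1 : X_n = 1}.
E[T_1 | X_0 = 1] = 1/π_1 = 121/9

For an irreducible recurrent Markov chain with stationary distribution π, E[T_i | X_0 = i] = 1/π_i (Kac's formula). Here π_1 = (1/14)/(8/9 + 1/14) = (1/14)/(121/126) = 9/121, so E[T_1 | X_0 = 1] = 1/π_1 = (8/9 + 1/14)/(1/14) = (121/126)/(1/14) = 121/9.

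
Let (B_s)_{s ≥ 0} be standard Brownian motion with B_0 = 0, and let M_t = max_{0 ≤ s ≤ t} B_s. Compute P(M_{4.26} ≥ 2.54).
P(M_{4.26} ≥ 2.54) = 2·P(B_{4.26} ≥ 2.54) = 2(1 − Φ(2.54/√4.26)) ≈ 0.2185

By the reflection principle for Brownian motion, P(M_t ≥ a) = 2 · P(B_t ≥ a) for a ≥ 0. Since B_t ~ N(0, t), P(B_t ≥ 2.54) = 1 − Φ(2.54/√t) = 1 − Φ(2.54/√4.26) = 1 − Φ(1.2306). So
  P(M_{4.26} ≥ 2.54) = 2(1 − Φ(1.2306)) ≈ 0.2185.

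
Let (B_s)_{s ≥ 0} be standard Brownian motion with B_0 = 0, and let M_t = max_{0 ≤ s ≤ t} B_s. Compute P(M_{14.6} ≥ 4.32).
P(M_{14.6} ≥ 4.32) = 2·P(B_{14.6} ≥ 4.32) = 2(1 − Φ(4.32/√14.6)) ≈ 0.2582

By the reflection principle for Brownian motion, P(M_t ≥ a) = 2 · P(B_t ≥ a) for a ≥ 0. Since B_t ~ N(0, t), P(B_t ≥ 4.32) = 1 − Φ(4.32/√t) = 1 − Φ(4.32/√14.6) = 1 − Φ(1.1306). So
  P(M_{14.6} ≥ 4.32) = 2(1 − Φ(1.1306)) ≈ 0.2582.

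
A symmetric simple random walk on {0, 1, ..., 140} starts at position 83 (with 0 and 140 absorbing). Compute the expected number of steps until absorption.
E[τ | X_0 = 83] = 4731

Let v_k = E[τ | X_0 = k]. Boundary: v_0 = v_140 = 0. Recurrence: v_k = 1 + (v_{k-1} + v_{k+1})/2 for 1 ≤ k ≤ 139. The particular solution to v_k − (v_{k-1} + v_{k+1})/2 = 1 is v_k = −k^2. Adding homogeneous solution A + B k and matching boundaries gives v_k = k (140 − k). Substituting k = 83: v_83 = 83 · 57 = 4731.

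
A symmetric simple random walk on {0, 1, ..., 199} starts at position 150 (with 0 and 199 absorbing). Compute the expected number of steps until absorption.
E[τ | X_0 = 150] = 7350

Let v_k = E[τ | X_0 = k]. Boundary: v_0 = v_199 = 0. Recurrence: v_k = 1 + (v_{k-1} + v_{k+1})/2 for 1 ≤ k ≤ 198. The particular solution to v_k − (v_{k-1} + v_{k+1})/2 = 1 is v_k = −k^2. Adding homogeneous solution A + B k and matching boundaries gives v_k = k (199 − k). Substituting k = 150: v_150 = 150 · 49 = 7350.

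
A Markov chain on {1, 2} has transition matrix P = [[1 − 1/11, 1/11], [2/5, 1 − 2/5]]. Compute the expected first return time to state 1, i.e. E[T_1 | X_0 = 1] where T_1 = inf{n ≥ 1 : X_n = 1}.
E[T_1 | X_0 = 1] = 1/π_1 = 27/22

For an irreducible recurrent Markov chain with stationary distribution π, E[T_i | X_0 = i] = 1/π_i (Kac's formula). Here π_1 = (2/5)/(1/11 + 2/5) = (2/5)/(27/55) = 22/27, so E[T_1 | X_0 = 1] = 1/π_1 = (1/11 + 2/5)/(2/5) = (27/55)/(2/5) = 27/22.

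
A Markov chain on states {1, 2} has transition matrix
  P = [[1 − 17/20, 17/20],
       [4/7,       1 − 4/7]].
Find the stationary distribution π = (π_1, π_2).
π_1 = 80/199, π_2 = 119/199

Solve πP = π with π_1 + π_2 = 1. From πP = π: π_1 · (1 − 17/20) + π_2 · 4/7 = π_1 ⇒ π_2 · 4/7 = π_1 · 17/20 ⇒ π_2/π_1 = (17/20)/(4/7) = 119/80. Together with π_1 + π_2 = 1:
  π_1 = (4/7)/(17/20 + 4/7) = (4/7)/(199/140) = 80/199,
  π_2 = (17/20)/(17/20 + 4/7) = (17/20)/(199/140) = 119/199.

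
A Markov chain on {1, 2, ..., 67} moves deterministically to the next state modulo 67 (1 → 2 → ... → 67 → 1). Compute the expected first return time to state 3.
E[T_3 | X_0 = 3] = 67

The chain cycles deterministically, so starting at state 3 it returns in exactly 67 steps. Equivalently, the stationary distribution is uniform π_j = 1/67 for every state j, so by Kac's formula E[T_3] = 1/π_3 = 67.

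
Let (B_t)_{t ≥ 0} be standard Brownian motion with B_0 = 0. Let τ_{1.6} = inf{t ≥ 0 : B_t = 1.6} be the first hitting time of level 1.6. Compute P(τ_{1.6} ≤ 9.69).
P(τ_{1.6} ≤ 9.69) = 2(1 − Φ(1.6/√9.69)) = 2(1 − Φ(0.5140)) ≈ 0.6073

By the reflection principle for standard BM, P(τ_b ≤ t) = 2 · P(B_t ≥ b). Since B_t ~ N(0, t), P(B_t ≥ 1.6) = 1 − Φ(1.6/√t) = 1 − Φ(1.6/√9.69) = 1 − Φ(0.5140) ≈ 0.30363. Doubling: P(τ_{1.6} ≤ 9.69) ≈ 2 · 0.30363 = 0.60726 ≈ 0.6073.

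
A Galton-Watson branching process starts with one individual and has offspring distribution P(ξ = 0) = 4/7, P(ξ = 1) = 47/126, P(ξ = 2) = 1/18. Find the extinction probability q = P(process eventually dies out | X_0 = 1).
q = 1

Mean offspring μ = 0·4/7 + 1·47/126 + 2·1/18 = 61/126 ≤ 1. For μ ≤ 1 with offspring not concentrated at 1, the Galton-Watson process goes extinct almost surely, so q = 1.
(Algebraic check: The pgf is f(s) = 4/7 + 47/126·s + 1/18·s². The extinction probability q is the smallest fixed point of f in [0, 1]. Setting s = f(s):
  1/18·s² + (47/126 − 1)·s + 4/7 = 0
  1/18·s² − (4/7 + 1/18)·s + 4/7 = 0
which factors as (s − 1)·(1/18·s − 4/7) = 0, giving roots s = 1 and s = (4/7)/(1/18) = 72/7. Since 72/7 ≥ 1, the smallest root in [0, 1] is s = 1.)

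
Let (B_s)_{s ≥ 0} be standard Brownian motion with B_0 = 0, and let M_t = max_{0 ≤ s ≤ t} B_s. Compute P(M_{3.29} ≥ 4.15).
P(M_{3.29} ≥ 4.15) = 2·P(B_{3.29} ≥ 4.15) = 2(1 − Φ(4.15/√3.29)) ≈ 0.0221

By the reflection principle for Brownian motion, P(M_t ≥ a) = 2 · P(B_t ≥ a) for a ≥ 0. Since B_t ~ N(0, t), P(B_t ≥ 4.15) = 1 − Φ(4.15/√t) = 1 − Φ(4.15/√3.29) = 1 − Φ(2.2880). So
  P(M_{3.29} ≥ 4.15) = 2(1 − Φ(2.2880)) ≈ 0.0221.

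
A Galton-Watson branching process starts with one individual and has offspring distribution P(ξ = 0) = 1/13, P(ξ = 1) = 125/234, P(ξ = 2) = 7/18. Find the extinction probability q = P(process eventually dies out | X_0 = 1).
q = 18/91

The pgf is f(s) = 1/13 + 125/234·s + 7/18·s². The extinction probability q is the smallest fixed point of f in [0, 1]. Setting s = f(s):
  7/18·s² + (125/234 − 1)·s + 1/13 = 0
  7/18·s² − (1/13 + 7/18)·s + 1/13 = 0
which factors as (s − 1)·(7/18·s − 1/13) = 0, giving roots s = 1 and s = (1/13)/(7/18) = 18/91.
Mean offspring μ = 125/234 + 2·7/18 = 307/234 > 1 (supercritical), so q < 1. The extinction probability is the smaller root: q = (1/13)/(7/18) = 18/91.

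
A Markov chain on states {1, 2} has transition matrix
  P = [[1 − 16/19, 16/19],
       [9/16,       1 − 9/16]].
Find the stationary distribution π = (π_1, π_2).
π_1 = 171/427, π_2 = 256/427

Solve πP = π with π_1 + π_2 = 1. From πP = π: π_1 · (1 − 16/19) + π_2 · 9/16 = π_1 ⇒ π_2 · 9/16 = π_1 · 16/19 ⇒ π_2/π_1 = (16/19)/(9/16) = 256/171. Together with π_1 + π_2 = 1:
  π_1 = (9/16)/(16/19 + 9/16) = (9/16)/(427/304) = 171/427,
  π_2 = (16/19)/(16/19 + 9/16) = (16/19)/(427/304) = 256/427.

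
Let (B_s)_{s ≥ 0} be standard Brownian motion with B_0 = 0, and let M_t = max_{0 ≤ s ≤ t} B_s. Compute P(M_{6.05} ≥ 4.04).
P(M_{6.05} ≥ 4.04) = 2·P(B_{6.05} ≥ 4.04) = 2(1 − Φ(4.04/√6.05)) ≈ 0.1005

By the reflection principle for Brownian motion, P(M_t ≥ a) = 2 · P(B_t ≥ a) for a ≥ 0. Since B_t ~ N(0, t), P(B_t ≥ 4.04) = 1 − Φ(4.04/√t) = 1 − Φ(4.04/√6.05) = 1 − Φ(1.6425). So
  P(M_{6.05} ≥ 4.04) = 2(1 − Φ(1.6425)) ≈ 0.1005.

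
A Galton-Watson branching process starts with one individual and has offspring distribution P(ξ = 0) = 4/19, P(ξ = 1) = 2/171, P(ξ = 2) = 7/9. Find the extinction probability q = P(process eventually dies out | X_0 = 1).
q = 36/133

The pgf is f(s) = 4/19 + 2/171·s + 7/9·s². The extinction probability q is the smallest fixed point of f in [0, 1]. Setting s = f(s):
  7/9·s² + (2/171 − 1)·s + 4/19 = 0
  7/9·s² − (4/19 + 7/9)·s + 4/19 = 0
which factors as (s − 1)·(7/9·s − 4/19) = 0, giving roots s = 1 and s = (4/19)/(7/9) = 36/133.
Mean offspring μ = 2/171 + 2·7/9 = 268/171 > 1 (supercritical), so q < 1. The extinction probability is the smaller root: q = (4/19)/(7/9) = 36/133.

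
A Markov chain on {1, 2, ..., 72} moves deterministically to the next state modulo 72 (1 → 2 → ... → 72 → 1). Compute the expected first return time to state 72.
E[T_72 | X_0 = 72] = 72

The chain cycles deterministically, so starting at state 72 it returns in exactly 72 steps. Equivalently, the stationary distribution is uniform π_j = 1/72 for every state j, so by Kac's formula E[T_72] = 1/π_72 = 72.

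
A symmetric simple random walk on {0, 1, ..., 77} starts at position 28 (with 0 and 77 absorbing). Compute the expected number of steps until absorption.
E[τ | X_0 = 28] = 1372

Let v_k = E[τ | X_0 = k]. Boundary: v_0 = v_77 = 0. Recurrence: v_k = 1 + (v_{k-1} + v_{k+1})/2 for 1 ≤ k ≤ 76. The particular solution to v_k − (v_{k-1} + v_{k+1})/2 = 1 is v_k = −k^2. Adding homogeneous solution A + B k and matching boundaries gives v_k = k (77 − k). Substituting k = 28: v_28 = 28 · 49 = 1372.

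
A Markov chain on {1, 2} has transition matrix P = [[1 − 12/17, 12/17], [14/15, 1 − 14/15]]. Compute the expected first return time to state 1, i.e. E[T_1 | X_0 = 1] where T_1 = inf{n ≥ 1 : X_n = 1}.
E[T_1 | X_0 = 1] = 1/π_1 = 209/119

For an irreducible recurrent Markov chain with stationary distribution π, E[T_i | X_0 = i] = 1/π_i (Kac's formula). Here π_1 = (14/15)/(12/17 + 14/15) = (14/15)/(418/255) = 119/209, so E[T_1 | X_0 = 1] = 1/π_1 = (12/17 + 14/15)/(14/15) = (418/255)/(14/15) = 209/119.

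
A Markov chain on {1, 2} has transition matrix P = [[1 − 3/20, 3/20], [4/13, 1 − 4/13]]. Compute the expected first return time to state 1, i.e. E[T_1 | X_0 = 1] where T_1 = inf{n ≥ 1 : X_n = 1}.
E[T_1 | X_0 = 1] = 1/π_1 = 119/80

For an irreducible recurrent Markov chain with stationary distribution π, E[T_i | X_0 = i] = 1/π_i (Kac's formula). Here π_1 = (4/13)/(3/20 + 4/13) = (4/13)/(119/260) = 80/119, so E[T_1 | X_0 = 1] = 1/π_1 = (3/20 + 4/13)/(4/13) = (119/260)/(4/13) = 119/80.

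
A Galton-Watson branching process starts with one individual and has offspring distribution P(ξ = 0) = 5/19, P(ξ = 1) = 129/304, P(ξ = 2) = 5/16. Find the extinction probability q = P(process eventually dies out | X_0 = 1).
q = 16/19

The pgf is f(s) = 5/19 + 129/304·s + 5/16·s². The extinction probability q is the smallest fixed point of f in [0, 1]. Setting s = f(s):
  5/16·s² + (129/304 − 1)·s + 5/19 = 0
  5/16·s² − (5/19 + 5/16)·s + 5/19 = 0
which factors as (s − 1)·(5/16·s − 5/19) = 0, giving roots s = 1 and s = (5/19)/(5/16) = 16/19.
Mean offspring μ = 129/304 + 2·5/16 = 319/304 > 1 (supercritical), so q < 1. The extinction probability is the smaller root: q = (5/19)/(5/16) = 16/19.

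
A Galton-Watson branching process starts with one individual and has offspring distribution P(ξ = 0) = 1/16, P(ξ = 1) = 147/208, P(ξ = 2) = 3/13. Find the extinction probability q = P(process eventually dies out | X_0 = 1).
q = 13/48

The pgf is f(s) = 1/16 + 147/208·s + 3/13·s². The extinction probability q is the smallest fixed point of f in [0, 1]. Setting s = f(s):
  3/13·s² + (147/208 − 1)·s + 1/16 = 0
  3/13·s² − (1/16 + 3/13)·s + 1/16 = 0
which factors as (s − 1)·(3/13·s − 1/16) = 0, giving roots s = 1 and s = (1/16)/(3/13) = 13/48.
Mean offspring μ = 147/208 + 2·3/13 = 243/208 > 1 (supercritical), so q < 1. The extinction probability is the smaller root: q = (1/16)/(3/13) = 13/48.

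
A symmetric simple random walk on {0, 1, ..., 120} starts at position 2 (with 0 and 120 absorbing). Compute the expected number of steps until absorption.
E[τ | X_0 = 2] = 236

Let v_k = E[τ | X_0 = k]. Boundary: v_0 = v_120 = 0. Recurrence: v_k = 1 + (v_{k-1} + v_{k+1})/2 for 1 ≤ k ≤ 119. The particular solution to v_k − (v_{k-1} + v_{k+1})/2 = 1 is v_k = −k^2. Adding homogeneous solution A + B k and matching boundaries gives v_k = k (120 − k). Substituting k = 2: v_2 = 2 · 118 = 236.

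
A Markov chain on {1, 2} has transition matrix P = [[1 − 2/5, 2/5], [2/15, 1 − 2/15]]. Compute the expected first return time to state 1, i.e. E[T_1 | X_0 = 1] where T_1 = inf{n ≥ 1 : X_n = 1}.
E[T_1 | X_0 = 1] = 1/π_1 = 4

For an irreducible recurrent Markov chain with stationary distribution π, E[T_i | X_0 = i] = 1/π_i (Kac's formula). Here π_1 = (2/15)/(2/5 + 2/15) = (2/15)/(8/15) = 1/4, so E[T_1 | X_0 = 1] = 1/π_1 = (2/5 + 2/15)/(2/15) = (8/15)/(2/15) = 4.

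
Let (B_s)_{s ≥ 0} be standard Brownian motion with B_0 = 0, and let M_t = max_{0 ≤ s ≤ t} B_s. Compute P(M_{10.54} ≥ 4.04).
P(M_{10.54} ≥ 4.04) = 2·P(B_{10.54} ≥ 4.04) = 2(1 − Φ(4.04/√10.54)) ≈ 0.2134

By the reflection principle for Brownian motion, P(M_t ≥ a) = 2 · P(B_t ≥ a) for a ≥ 0. Since B_t ~ N(0, t), P(B_t ≥ 4.04) = 1 − Φ(4.04/√t) = 1 − Φ(4.04/√10.54) = 1 − Φ(1.2444). So
  P(M_{10.54} ≥ 4.04) = 2(1 − Φ(1.2444)) ≈ 0.2134.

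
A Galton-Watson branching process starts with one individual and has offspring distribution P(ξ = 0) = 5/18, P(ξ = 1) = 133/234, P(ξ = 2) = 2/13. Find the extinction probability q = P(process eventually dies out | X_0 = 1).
q = 1

Mean offspring μ = 0·5/18 + 1·133/234 + 2·2/13 = 205/234 ≤ 1. For μ ≤ 1 with offspring not concentrated at 1, the Galton-Watson process goes extinct almost surely, so q = 1.
(Algebraic check: The pgf is f(s) = 5/18 + 133/234·s + 2/13·s². The extinction probability q is the smallest fixed point of f in [0, 1]. Setting s = f(s):
  2/13·s² + (133/234 − 1)·s + 5/18 = 0
  2/13·s² − (5/18 + 2/13)·s + 5/18 = 0
which factors as (s − 1)·(2/13·s − 5/18) = 0, giving roots s = 1 and s = (5/18)/(2/13) = 65/36. Since 65/36 ≥ 1, the smallest root in [0, 1] is s = 1.)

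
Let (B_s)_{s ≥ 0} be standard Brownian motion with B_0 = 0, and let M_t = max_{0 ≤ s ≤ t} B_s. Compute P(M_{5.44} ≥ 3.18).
P(M_{5.44} ≥ 3.18) = 2·P(B_{5.44} ≥ 3.18) = 2(1 − Φ(3.18/√5.44)) ≈ 0.1728

By the reflection principle for Brownian motion, P(M_t ≥ a) = 2 · P(B_t ≥ a) for a ≥ 0. Since B_t ~ N(0, t), P(B_t ≥ 3.18) = 1 − Φ(3.18/√t) = 1 − Φ(3.18/√5.44) = 1 − Φ(1.3634). So
  P(M_{5.44} ≥ 3.18) = 2(1 − Φ(1.3634)) ≈ 0.1728.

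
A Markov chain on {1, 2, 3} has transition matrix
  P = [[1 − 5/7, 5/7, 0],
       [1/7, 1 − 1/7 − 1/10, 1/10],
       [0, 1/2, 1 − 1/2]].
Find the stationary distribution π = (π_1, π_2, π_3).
π = (1/7, 5/7, 1/7)

This is a birth-death chain on three states, which satisfies detailed balance: π_1 · P_{12} = π_2 · P_{21} and π_2 · P_{23} = π_3 · P_{32}.
From π_1 · 5/7 = π_2 · 1/7: π_2/π_1 = (5/7)/(1/7) = 5.
From π_2 · 1/10 = π_3 · 1/2: π_3/π_2 = (1/10)/(1/2) = 1/5.
Take π_1 proportional to 1; then unnormalized π = (1, 5, 1). Normalize by dividing by the sum 7:
  π = (1/7, 5/7, 1/7).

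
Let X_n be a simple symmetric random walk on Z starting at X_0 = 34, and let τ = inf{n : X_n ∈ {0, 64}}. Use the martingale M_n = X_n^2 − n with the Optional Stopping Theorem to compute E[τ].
E[τ] = 1020

M_n = X_n^2 − n is a martingale (since E[X_{n+1}^2 | F_n] = X_n^2 + 1). By OST (τ has finite mean in a bounded region), E[M_τ] = E[M_0] = X_0^2 − 0 = 34^2 = 1156. Also E[M_τ] = E[X_τ^2] − E[τ]. The walk exits at 0 or 64, with P(hit 64 first) = 34/64, so E[X_τ^2] = 64^2 · 34/64 + 0 = 2176. Thus E[τ] = E[X_τ^2] − E[M_τ] = 2176 − 1156 = 1020 = 34(64 − 34) = 1020.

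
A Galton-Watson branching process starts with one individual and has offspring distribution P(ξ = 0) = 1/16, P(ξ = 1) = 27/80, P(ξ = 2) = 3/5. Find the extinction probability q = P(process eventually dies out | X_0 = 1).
q = 5/48

The pgf is f(s) = 1/16 + 27/80·s + 3/5·s². The extinction probability q is the smallest fixed point of f in [0, 1]. Setting s = f(s):
  3/5·s² + (27/80 − 1)·s + 1/16 = 0
  3/5·s² − (1/16 + 3/5)·s + 1/16 = 0
which factors as (s − 1)·(3/5·s − 1/16) = 0, giving roots s = 1 and s = (1/16)/(3/5) = 5/48.
Mean offspring μ = 27/80 + 2·3/5 = 123/80 > 1 (supercritical), so q < 1. The extinction probability is the smaller root: q = (1/16)/(3/5) = 5/48.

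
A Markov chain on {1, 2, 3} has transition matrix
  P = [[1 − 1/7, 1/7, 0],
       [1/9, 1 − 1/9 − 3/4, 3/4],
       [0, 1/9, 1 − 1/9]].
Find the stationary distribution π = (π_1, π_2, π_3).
π = (28/307, 36/307, 243/307)

This is a birth-death chain on three states, which satisfies detailed balance: π_1 · P_{12} = π_2 · P_{21} and π_2 · P_{23} = π_3 · P_{32}.
From π_1 · 1/7 = π_2 · 1/9: π_2/π_1 = (1/7)/(1/9) = 9/7.
From π_2 · 3/4 = π_3 · 1/9: π_3/π_2 = (3/4)/(1/9) = 27/4.
Take π_1 proportional to 1; then unnormalized π = (1, 9/7, 243/28). Normalize by dividing by the sum 307/28:
  π = (28/307, 36/307, 243/307).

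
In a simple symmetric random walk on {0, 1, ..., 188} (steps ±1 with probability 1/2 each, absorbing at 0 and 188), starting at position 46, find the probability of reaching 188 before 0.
P(hit 188 before 0) = 46/188 = 23/94

Let u_k = P(hit 188 before 0 | start at k). Then u_0 = 0, u_188 = 1, and u_k = u_{k-1}/2 + u_{k+1}/2 for 1 ≤ k ≤ 187. This harmonic recurrence is solved by u_k = k/188, giving u_46 = 46/188 = 23/94.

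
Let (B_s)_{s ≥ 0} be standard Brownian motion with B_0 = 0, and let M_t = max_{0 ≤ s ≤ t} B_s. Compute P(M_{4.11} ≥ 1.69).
P(M_{4.11} ≥ 1.69) = 2·P(B_{4.11} ≥ 1.69) = 2(1 − Φ(1.69/√4.11)) ≈ 0.4045

By the reflection principle for Brownian motion, P(M_t ≥ a) = 2 · P(B_t ≥ a) for a ≥ 0. Since B_t ~ N(0, t), P(B_t ≥ 1.69) = 1 − Φ(1.69/√t) = 1 − Φ(1.69/√4.11) = 1 − Φ(0.8336). So
  P(M_{4.11} ≥ 1.69) = 2(1 − Φ(0.8336)) ≈ 0.4045.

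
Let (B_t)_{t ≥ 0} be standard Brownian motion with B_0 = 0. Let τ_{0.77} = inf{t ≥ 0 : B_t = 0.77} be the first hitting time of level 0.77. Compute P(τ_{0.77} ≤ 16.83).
P(τ_{0.77} ≤ 16.83) = 2(1 − Φ(0.77/√16.83)) = 2(1 − Φ(0.1877)) ≈ 0.8511

By the reflection principle for standard BM, P(τ_b ≤ t) = 2 · P(B_t ≥ b). Since B_t ~ N(0, t), P(B_t ≥ 0.77) = 1 − Φ(0.77/√t) = 1 − Φ(0.77/√16.83) = 1 − Φ(0.1877) ≈ 0.42556. Doubling: P(τ_{0.77} ≤ 16.83) ≈ 2 · 0.42556 = 0.85112 ≈ 0.8511.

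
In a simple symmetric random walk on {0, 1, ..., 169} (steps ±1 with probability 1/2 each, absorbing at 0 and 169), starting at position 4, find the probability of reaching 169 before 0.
P(hit 169 before 0) = 4/169

Let u_k = P(hit 169 before 0 | start at k). Then u_0 = 0, u_169 = 1, and u_k = u_{k-1}/2 + u_{k+1}/2 for 1 ≤ k ≤ 168. This harmonic recurrence is solved by u_k = k/169, giving u_4 = 4/169.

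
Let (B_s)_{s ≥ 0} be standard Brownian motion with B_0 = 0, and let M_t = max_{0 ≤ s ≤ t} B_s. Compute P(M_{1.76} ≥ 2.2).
P(M_{1.76} ≥ 2.2) = 2·P(B_{1.76} ≥ 2.2) = 2(1 − Φ(2.2/√1.76)) ≈ 0.0973

By the reflection principle for Brownian motion, P(M_t ≥ a) = 2 · P(B_t ≥ a) for a ≥ 0. Since B_t ~ N(0, t), P(B_t ≥ 2.2) = 1 − Φ(2.2/√t) = 1 − Φ(2.2/√1.76) = 1 − Φ(1.6583). So
  P(M_{1.76} ≥ 2.2) = 2(1 − Φ(1.6583)) ≈ 0.0973.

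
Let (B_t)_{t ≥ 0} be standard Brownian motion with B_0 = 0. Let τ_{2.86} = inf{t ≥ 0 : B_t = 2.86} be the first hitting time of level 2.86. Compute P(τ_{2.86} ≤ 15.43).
P(τ_{2.86} ≤ 15.43) = 2(1 − Φ(2.86/√15.43)) = 2(1 − Φ(0.7281)) ≈ 0.4666

By the reflection principle for standard BM, P(τ_b ≤ t) = 2 · P(B_t ≥ b). Since B_t ~ N(0, t), P(B_t ≥ 2.86) = 1 − Φ(2.86/√t) = 1 − Φ(2.86/√15.43) = 1 − Φ(0.7281) ≈ 0.23328. Doubling: P(τ_{2.86} ≤ 15.43) ≈ 2 · 0.23328 = 0.46656 ≈ 0.4666.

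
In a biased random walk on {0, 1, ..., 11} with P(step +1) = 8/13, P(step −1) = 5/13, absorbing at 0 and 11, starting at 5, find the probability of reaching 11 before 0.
P(hit 11 before 0) = (1 − (5/8)^5) / (1 − (5/8)^11) = 2590244864/2847035489

Let u_k denote P(reach 11 before 0 | start at k). Boundary: u_0 = 0, u_11 = 1. Recurrence: u_k = 8/13·u_{k+1} + 5/13·u_{k-1} for 1 ≤ k ≤ 10. Try u_k = A + B·r^k with r = q/p = (5/13)/(8/13) = 5/8. Substitution satisfies the recurrence; boundary conditions give:
  u_k = (1 − r^k) / (1 − r^N) = (1 − (5/8)^5) / (1 − (5/8)^11) = 2590244864/2847035489.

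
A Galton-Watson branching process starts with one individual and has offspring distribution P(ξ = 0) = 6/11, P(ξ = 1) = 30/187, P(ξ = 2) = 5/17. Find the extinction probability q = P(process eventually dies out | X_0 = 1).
q = 1

Mean offspring μ = 0·6/11 + 1·30/187 + 2·5/17 = 140/187 ≤ 1. For μ ≤ 1 with offspring not concentrated at 1, the Galton-Watson process goes extinct almost surely, so q = 1.
(Algebraic check: The pgf is f(s) = 6/11 + 30/187·s + 5/17·s². The extinction probability q is the smallest fixed point of f in [0, 1]. Setting s = f(s):
  5/17·s² + (30/187 − 1)·s + 6/11 = 0
  5/17·s² − (6/11 + 5/17)·s + 6/11 = 0
which factors as (s − 1)·(5/17·s − 6/11) = 0, giving roots s = 1 and s = (6/11)/(5/17) = 102/55. Since 102/55 ≥ 1, the smallest root in [0, 1] is s = 1.)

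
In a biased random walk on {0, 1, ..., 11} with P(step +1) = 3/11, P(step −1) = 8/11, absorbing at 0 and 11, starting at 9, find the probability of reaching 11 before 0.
P(hit 11 before 0) = (1 − (8/3)^9) / (1 − (8/3)^11) = 241556481/1717951489

Let u_k denote P(reach 11 before 0 | start at k). Boundary: u_0 = 0, u_11 = 1. Recurrence: u_k = 3/11·u_{k+1} + 8/11·u_{k-1} for 1 ≤ k ≤ 10. Try u_k = A + B·r^k with r = q/p = (8/11)/(3/11) = 8/3. Substitution satisfies the recurrence; boundary conditions give:
  u_k = (1 − r^k) / (1 − r^N) = (1 − (8/3)^9) / (1 − (8/3)^11) = 241556481/1717951489.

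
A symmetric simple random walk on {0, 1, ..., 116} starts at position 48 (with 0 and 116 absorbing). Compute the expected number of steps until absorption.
E[τ | X_0 = 48] = 3264

Let v_k = E[τ | X_0 = k]. Boundary: v_0 = v_116 = 0. Recurrence: v_k = 1 + (v_{k-1} + v_{k+1})/2 for 1 ≤ k ≤ 115. The particular solution to v_k − (v_{k-1} + v_{k+1})/2 = 1 is v_k = −k^2. Adding homogeneous solution A + B k and matching boundaries gives v_k = k (116 − k). Substituting k = 48: v_48 = 48 · 68 = 3264.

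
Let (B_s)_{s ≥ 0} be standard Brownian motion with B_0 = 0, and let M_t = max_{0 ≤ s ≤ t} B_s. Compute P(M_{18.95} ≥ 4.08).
P(M_{18.95} ≥ 4.08) = 2·P(B_{18.95} ≥ 4.08) = 2(1 − Φ(4.08/√18.95)) ≈ 0.3486

By the reflection principle for Brownian motion, P(M_t ≥ a) = 2 · P(B_t ≥ a) for a ≥ 0. Since B_t ~ N(0, t), P(B_t ≥ 4.08) = 1 − Φ(4.08/√t) = 1 − Φ(4.08/√18.95) = 1 − Φ(0.9373). So
  P(M_{18.95} ≥ 4.08) = 2(1 − Φ(0.9373)) ≈ 0.3486.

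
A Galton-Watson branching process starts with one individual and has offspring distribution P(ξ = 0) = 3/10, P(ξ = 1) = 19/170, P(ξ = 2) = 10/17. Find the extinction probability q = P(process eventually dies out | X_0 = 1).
q = 51/100

The pgf is f(s) = 3/10 + 19/170·s + 10/17·s². The extinction probability q is the smallest fixed point of f in [0, 1]. Setting s = f(s):
  10/17·s² + (19/170 − 1)·s + 3/10 = 0
  10/17·s² − (3/10 + 10/17)·s + 3/10 = 0
which factors as (s − 1)·(10/17·s − 3/10) = 0, giving roots s = 1 and s = (3/10)/(10/17) = 51/100.
Mean offspring μ = 19/170 + 2·10/17 = 219/170 > 1 (supercritical), so q < 1. The extinction probability is the smaller root: q = (3/10)/(10/17) = 51/100.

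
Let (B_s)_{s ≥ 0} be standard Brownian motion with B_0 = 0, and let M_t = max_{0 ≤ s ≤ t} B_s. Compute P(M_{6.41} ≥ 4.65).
P(M_{6.41} ≥ 4.65) = 2·P(B_{6.41} ≥ 4.65) = 2(1 − Φ(4.65/√6.41)) ≈ 0.0663

By the reflection principle for Brownian motion, P(M_t ≥ a) = 2 · P(B_t ≥ a) for a ≥ 0. Since B_t ~ N(0, t), P(B_t ≥ 4.65) = 1 − Φ(4.65/√t) = 1 − Φ(4.65/√6.41) = 1 − Φ(1.8366). So
  P(M_{6.41} ≥ 4.65) = 2(1 − Φ(1.8366)) ≈ 0.0663.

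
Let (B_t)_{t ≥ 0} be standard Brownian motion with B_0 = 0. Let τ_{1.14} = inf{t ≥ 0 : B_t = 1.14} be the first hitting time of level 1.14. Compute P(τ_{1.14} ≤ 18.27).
P(τ_{1.14} ≤ 18.27) = 2(1 − Φ(1.14/√18.27)) = 2(1 − Φ(0.2667)) ≈ 0.7897

By the reflection principle for standard BM, P(τ_b ≤ t) = 2 · P(B_t ≥ b). Since B_t ~ N(0, t), P(B_t ≥ 1.14) = 1 − Φ(1.14/√t) = 1 − Φ(1.14/√18.27) = 1 − Φ(0.2667) ≈ 0.39485. Doubling: P(τ_{1.14} ≤ 18.27) ≈ 2 · 0.39485 = 0.78970 ≈ 0.7897.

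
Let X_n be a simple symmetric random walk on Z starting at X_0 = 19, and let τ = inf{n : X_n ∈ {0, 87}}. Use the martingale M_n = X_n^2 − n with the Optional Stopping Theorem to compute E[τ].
E[τ] = 1292

M_n = X_n^2 − n is a martingale (since E[X_{n+1}^2 | F_n] = X_n^2 + 1). By OST (τ has finite mean in a bounded region), E[M_τ] = E[M_0] = X_0^2 − 0 = 19^2 = 361. Also E[M_τ] = E[X_τ^2] − E[τ]. The walk exits at 0 or 87, with P(hit 87 first) = 19/87, so E[X_τ^2] = 87^2 · 19/87 + 0 = 1653. Thus E[τ] = E[X_τ^2] − E[M_τ] = 1653 − 361 = 1292 = 19(87 − 19) = 1292.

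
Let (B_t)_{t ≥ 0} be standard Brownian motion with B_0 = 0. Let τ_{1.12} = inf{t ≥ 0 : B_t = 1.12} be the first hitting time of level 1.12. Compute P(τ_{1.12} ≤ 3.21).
P(τ_{1.12} ≤ 3.21) = 2(1 − Φ(1.12/√3.21)) = 2(1 − Φ(0.6251)) ≈ 0.5319

By the reflection principle for standard BM, P(τ_b ≤ t) = 2 · P(B_t ≥ b). Since B_t ~ N(0, t), P(B_t ≥ 1.12) = 1 − Φ(1.12/√t) = 1 − Φ(1.12/√3.21) = 1 − Φ(0.6251) ≈ 0.26595. Doubling: P(τ_{1.12} ≤ 3.21) ≈ 2 · 0.26595 = 0.53190 ≈ 0.5319.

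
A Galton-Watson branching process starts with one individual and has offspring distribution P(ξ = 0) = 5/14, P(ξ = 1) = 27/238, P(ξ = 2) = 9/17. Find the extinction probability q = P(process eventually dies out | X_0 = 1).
q = 85/126

The pgf is f(s) = 5/14 + 27/238·s + 9/17·s². The extinction probability q is the smallest fixed point of f in [0, 1]. Setting s = f(s):
  9/17·s² + (27/238 − 1)·s + 5/14 = 0
  9/17·s² − (5/14 + 9/17)·s + 5/14 = 0
which factors as (s − 1)·(9/17·s − 5/14) = 0, giving roots s = 1 and s = (5/14)/(9/17) = 85/126.
Mean offspring μ = 27/238 + 2·9/17 = 279/238 > 1 (supercritical), so q < 1. The extinction probability is the smaller root: q = (5/14)/(9/17) = 85/126.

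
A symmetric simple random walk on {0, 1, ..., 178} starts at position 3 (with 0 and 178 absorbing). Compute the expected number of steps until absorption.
E[τ | X_0 = 3] = 525

Let v_k = E[τ | X_0 = k]. Boundary: v_0 = v_178 = 0. Recurrence: v_k = 1 + (v_{k-1} + v_{k+1})/2 for 1 ≤ k ≤ 177. The particular solution to v_k − (v_{k-1} + v_{k+1})/2 = 1 is v_k = −k^2. Adding homogeneous solution A + B k and matching boundaries gives v_k = k (178 − k). Substituting k = 3: v_3 = 3 · 175 = 525.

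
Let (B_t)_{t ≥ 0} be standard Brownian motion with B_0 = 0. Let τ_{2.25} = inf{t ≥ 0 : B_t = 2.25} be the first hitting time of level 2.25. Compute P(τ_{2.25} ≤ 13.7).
P(τ_{2.25} ≤ 13.7) = 2(1 − Φ(2.25/√13.7)) = 2(1 − Φ(0.6079)) ≈ 0.5433

By the reflection principle for standard BM, P(τ_b ≤ t) = 2 · P(B_t ≥ b). Since B_t ~ N(0, t), P(B_t ≥ 2.25) = 1 − Φ(2.25/√t) = 1 − Φ(2.25/√13.7) = 1 − Φ(0.6079) ≈ 0.27163. Doubling: P(τ_{2.25} ≤ 13.7) ≈ 2 · 0.27163 = 0.54326 ≈ 0.5433.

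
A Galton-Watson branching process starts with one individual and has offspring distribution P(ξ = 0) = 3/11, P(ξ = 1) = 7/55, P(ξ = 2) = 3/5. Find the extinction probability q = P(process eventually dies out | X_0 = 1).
q = 5/11

The pgf is f(s) = 3/11 + 7/55·s + 3/5·s². The extinction probability q is the smallest fixed point of f in [0, 1]. Setting s = f(s):
  3/5·s² + (7/55 − 1)·s + 3/11 = 0
  3/5·s² − (3/11 + 3/5)·s + 3/11 = 0
which factors as (s − 1)·(3/5·s − 3/11) = 0, giving roots s = 1 and s = (3/11)/(3/5) = 5/11.
Mean offspring μ = 7/55 + 2·3/5 = 73/55 > 1 (supercritical), so q < 1. The extinction probability is the smaller root: q = (3/11)/(3/5) = 5/11.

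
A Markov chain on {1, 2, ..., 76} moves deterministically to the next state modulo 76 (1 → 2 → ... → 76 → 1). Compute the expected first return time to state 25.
E[T_25 | X_0 = 25] = 76

The chain cycles deterministically, so starting at state 25 it returns in exactly 76 steps. Equivalently, the stationary distribution is uniform π_j = 1/76 for every state j, so by Kac's formula E[T_25] = 1/π_25 = 76.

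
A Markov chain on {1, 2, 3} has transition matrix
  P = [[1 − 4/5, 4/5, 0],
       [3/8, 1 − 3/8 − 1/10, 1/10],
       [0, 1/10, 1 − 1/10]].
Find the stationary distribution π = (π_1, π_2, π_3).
π = (15/79, 32/79, 32/79)

This is a birth-death chain on three states, which satisfies detailed balance: π_1 · P_{12} = π_2 · P_{21} and π_2 · P_{23} = π_3 · P_{32}.
From π_1 · 4/5 = π_2 · 3/8: π_2/π_1 = (4/5)/(3/8) = 32/15.
From π_2 · 1/10 = π_3 · 1/10: π_3/π_2 = (1/10)/(1/10) = 1.
Take π_1 proportional to 1; then unnormalized π = (1, 32/15, 32/15). Normalize by dividing by the sum 79/15:
  π = (15/79, 32/79, 32/79).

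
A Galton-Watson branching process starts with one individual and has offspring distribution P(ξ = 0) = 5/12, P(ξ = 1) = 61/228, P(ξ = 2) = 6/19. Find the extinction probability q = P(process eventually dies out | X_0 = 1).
q = 1

Mean offspring μ = 0·5/12 + 1·61/228 + 2·6/19 = 205/228 ≤ 1. For μ ≤ 1 with offspring not concentrated at 1, the Galton-Watson process goes extinct almost surely, so q = 1.
(Algebraic check: The pgf is f(s) = 5/12 + 61/228·s + 6/19·s². The extinction probability q is the smallest fixed point of f in [0, 1]. Setting s = f(s):
  6/19·s² + (61/228 − 1)·s + 5/12 = 0
  6/19·s² − (5/12 + 6/19)·s + 5/12 = 0
which factors as (s − 1)·(6/19·s − 5/12) = 0, giving roots s = 1 and s = (5/12)/(6/19) = 95/72. Since 95/72 ≥ 1, the smallest root in [0, 1] is s = 1.)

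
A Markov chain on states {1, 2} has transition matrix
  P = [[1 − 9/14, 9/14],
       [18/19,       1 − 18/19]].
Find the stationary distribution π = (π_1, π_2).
π_1 = 28/47, π_2 = 19/47

Solve πP = π with π_1 + π_2 = 1. From πP = π: π_1 · (1 − 9/14) + π_2 · 18/19 = π_1 ⇒ π_2 · 18/19 = π_1 · 9/14 ⇒ π_2/π_1 = (9/14)/(18/19) = 19/28. Together with π_1 + π_2 = 1:
  π_1 = (18/19)/(9/14 + 18/19) = (18/19)/(423/266) = 28/47,
  π_2 = (9/14)/(9/14 + 18/19) = (9/14)/(423/266) = 19/47.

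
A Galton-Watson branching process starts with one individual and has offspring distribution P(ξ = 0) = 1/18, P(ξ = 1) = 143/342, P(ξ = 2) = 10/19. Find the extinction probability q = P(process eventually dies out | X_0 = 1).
q = 19/180

The pgf is f(s) = 1/18 + 143/342·s + 10/19·s². The extinction probability q is the smallest fixed point of f in [0, 1]. Setting s = f(s):
  10/19·s² + (143/342 − 1)·s + 1/18 = 0
  10/19·s² − (1/18 + 10/19)·s + 1/18 = 0
which factors as (s − 1)·(10/19·s − 1/18) = 0, giving roots s = 1 and s = (1/18)/(10/19) = 19/180.
Mean offspring μ = 143/342 + 2·10/19 = 503/342 > 1 (supercritical), so q < 1. The extinction probability is the smaller root: q = (1/18)/(10/19) = 19/180.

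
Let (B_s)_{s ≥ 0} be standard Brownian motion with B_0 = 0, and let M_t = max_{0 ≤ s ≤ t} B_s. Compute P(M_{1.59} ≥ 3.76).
P(M_{1.59} ≥ 3.76) = 2·P(B_{1.59} ≥ 3.76) = 2(1 − Φ(3.76/√1.59)) ≈ 0.0029

By the reflection principle for Brownian motion, P(M_t ≥ a) = 2 · P(B_t ≥ a) for a ≥ 0. Since B_t ~ N(0, t), P(B_t ≥ 3.76) = 1 − Φ(3.76/√t) = 1 − Φ(3.76/√1.59) = 1 − Φ(2.9819). So
  P(M_{1.59} ≥ 3.76) = 2(1 − Φ(2.9819)) ≈ 0.0029.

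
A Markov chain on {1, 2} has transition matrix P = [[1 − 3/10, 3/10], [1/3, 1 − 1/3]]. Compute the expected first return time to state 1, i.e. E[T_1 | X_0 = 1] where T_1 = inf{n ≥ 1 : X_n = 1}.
E[T_1 | X_0 = 1] = 1/π_1 = 19/10

For an irreducible recurrent Markov chain with stationary distribution π, E[T_i | X_0 = i] = 1/π_i (Kac's formula). Here π_1 = (1/3)/(3/10 + 1/3) = (1/3)/(19/30) = 10/19, so E[T_1 | X_0 = 1] = 1/π_1 = (3/10 + 1/3)/(1/3) = (19/30)/(1/3) = 19/10.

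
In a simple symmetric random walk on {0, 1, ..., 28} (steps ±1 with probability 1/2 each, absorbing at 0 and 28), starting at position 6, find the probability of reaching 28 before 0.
P(hit 28 before 0) = 6/28 = 3/14

Let u_k = P(hit 28 before 0 | start at k). Then u_0 = 0, u_28 = 1, and u_k = u_{k-1}/2 + u_{k+1}/2 for 1 ≤ k ≤ 27. This harmonic recurrence is solved by u_k = k/28, giving u_6 = 6/28 = 3/14.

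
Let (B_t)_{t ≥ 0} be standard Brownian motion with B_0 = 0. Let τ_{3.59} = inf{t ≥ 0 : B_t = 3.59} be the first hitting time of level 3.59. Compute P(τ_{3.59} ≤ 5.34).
P(τ_{3.59} ≤ 5.34) = 2(1 − Φ(3.59/√5.34)) = 2(1 − Φ(1.5535)) ≈ 0.1203

By the reflection principle for standard BM, P(τ_b ≤ t) = 2 · P(B_t ≥ b). Since B_t ~ N(0, t), P(B_t ≥ 3.59) = 1 − Φ(3.59/√t) = 1 − Φ(3.59/√5.34) = 1 − Φ(1.5535) ≈ 0.06015. Doubling: P(τ_{3.59} ≤ 5.34) ≈ 2 · 0.06015 = 0.12030 ≈ 0.1203.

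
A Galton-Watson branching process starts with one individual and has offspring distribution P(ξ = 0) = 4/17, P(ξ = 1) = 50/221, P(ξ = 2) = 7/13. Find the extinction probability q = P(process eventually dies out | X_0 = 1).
q = 52/119

The pgf is f(s) = 4/17 + 50/221·s + 7/13·s². The extinction probability q is the smallest fixed point of f in [0, 1]. Setting s = f(s):
  7/13·s² + (50/221 − 1)·s + 4/17 = 0
  7/13·s² − (4/17 + 7/13)·s + 4/17 = 0
which factors as (s − 1)·(7/13·s − 4/17) = 0, giving roots s = 1 and s = (4/17)/(7/13) = 52/119.
Mean offspring μ = 50/221 + 2·7/13 = 288/221 > 1 (supercritical), so q < 1. The extinction probability is the smaller root: q = (4/17)/(7/13) = 52/119.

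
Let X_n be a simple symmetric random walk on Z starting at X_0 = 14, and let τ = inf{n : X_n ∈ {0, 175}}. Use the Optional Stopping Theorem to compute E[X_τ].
E[X_τ] = 14

X_n is a martingale and τ is a bounded-mean stopping time (indeed τ is finite a.s. with bounded expectation since the walk is in a bounded region). By the OST, E[X_τ] = E[X_0] = 14. Equivalently: E[X_τ] = 175 · P(hit 175 first) + 0 · P(hit 0 first) = 175 · (14/175) = 14.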